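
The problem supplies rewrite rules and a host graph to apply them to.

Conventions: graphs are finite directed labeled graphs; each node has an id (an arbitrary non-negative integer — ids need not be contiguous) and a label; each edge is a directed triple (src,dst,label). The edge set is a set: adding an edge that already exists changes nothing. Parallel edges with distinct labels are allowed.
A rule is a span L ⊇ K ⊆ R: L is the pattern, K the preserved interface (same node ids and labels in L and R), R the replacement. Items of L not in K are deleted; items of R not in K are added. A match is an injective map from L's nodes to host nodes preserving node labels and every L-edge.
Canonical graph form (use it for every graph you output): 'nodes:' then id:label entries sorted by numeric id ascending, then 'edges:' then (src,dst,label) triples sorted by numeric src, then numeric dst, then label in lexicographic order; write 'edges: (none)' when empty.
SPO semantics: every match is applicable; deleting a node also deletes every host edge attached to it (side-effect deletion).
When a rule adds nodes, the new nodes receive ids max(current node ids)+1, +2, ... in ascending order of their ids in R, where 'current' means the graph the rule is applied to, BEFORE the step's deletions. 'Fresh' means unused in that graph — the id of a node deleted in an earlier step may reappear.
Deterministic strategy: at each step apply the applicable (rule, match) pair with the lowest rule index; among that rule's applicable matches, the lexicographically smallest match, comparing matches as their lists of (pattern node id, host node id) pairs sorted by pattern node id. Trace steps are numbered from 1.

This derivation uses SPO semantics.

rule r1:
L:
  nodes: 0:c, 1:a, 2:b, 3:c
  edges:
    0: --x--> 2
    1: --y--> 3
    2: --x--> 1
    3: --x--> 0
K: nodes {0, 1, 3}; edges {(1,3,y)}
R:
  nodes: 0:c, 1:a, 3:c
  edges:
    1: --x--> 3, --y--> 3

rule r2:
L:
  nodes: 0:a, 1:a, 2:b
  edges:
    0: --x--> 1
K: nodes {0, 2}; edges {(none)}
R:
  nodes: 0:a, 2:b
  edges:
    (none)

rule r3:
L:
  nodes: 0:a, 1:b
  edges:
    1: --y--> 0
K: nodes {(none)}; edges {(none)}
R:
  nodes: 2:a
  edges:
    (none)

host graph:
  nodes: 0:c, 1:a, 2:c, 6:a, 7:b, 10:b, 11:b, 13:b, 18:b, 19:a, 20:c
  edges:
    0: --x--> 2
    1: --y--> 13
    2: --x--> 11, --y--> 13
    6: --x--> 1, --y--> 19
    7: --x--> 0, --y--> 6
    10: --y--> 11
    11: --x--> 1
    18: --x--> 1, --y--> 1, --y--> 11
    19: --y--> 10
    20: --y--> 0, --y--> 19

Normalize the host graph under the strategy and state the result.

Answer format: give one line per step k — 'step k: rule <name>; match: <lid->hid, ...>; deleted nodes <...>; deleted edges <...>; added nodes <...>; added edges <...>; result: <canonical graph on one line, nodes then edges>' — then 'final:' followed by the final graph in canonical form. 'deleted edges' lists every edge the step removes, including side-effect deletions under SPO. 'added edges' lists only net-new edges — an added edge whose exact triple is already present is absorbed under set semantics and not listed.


step 1: rule r2; match: 0->6, 1->1, 2->7; deleted nodes 1; deleted edges (1,13,y); (6,1,x); (11,1,x); (18,1,x); (18,1,y); added nodes (none); added edges (none); result: nodes: 0:c, 2:c, 6:a, 7:b, 10:b, 11:b, 13:b, 18:b, 19:a, 20:c edges: (0,2,x); (2,11,x); (2,13,y); (6,19,y); (7,0,x); (7,6,y); (10,11,y); (18,11,y); (19,10,y); (20,0,y); (20,19,y)
step 2: rule r3; match: 0->6, 1->7; deleted nodes 6, 7; deleted edges (6,19,y); (7,0,x); (7,6,y); added nodes 21; added edges (none); result: nodes: 0:c, 2:c, 10:b, 11:b, 13:b, 18:b, 19:a, 20:c, 21:a edges: (0,2,x); (2,11,x); (2,13,y); (10,11,y); (18,11,y); (19,10,y); (20,0,y); (20,19,y)
final:
nodes: 0:c, 2:c, 10:b, 11:b, 13:b, 18:b, 19:a, 20:c, 21:a
edges: (0,2,x); (2,11,x); (2,13,y); (10,11,y); (18,11,y); (19,10,y); (20,0,y); (20,19,y)


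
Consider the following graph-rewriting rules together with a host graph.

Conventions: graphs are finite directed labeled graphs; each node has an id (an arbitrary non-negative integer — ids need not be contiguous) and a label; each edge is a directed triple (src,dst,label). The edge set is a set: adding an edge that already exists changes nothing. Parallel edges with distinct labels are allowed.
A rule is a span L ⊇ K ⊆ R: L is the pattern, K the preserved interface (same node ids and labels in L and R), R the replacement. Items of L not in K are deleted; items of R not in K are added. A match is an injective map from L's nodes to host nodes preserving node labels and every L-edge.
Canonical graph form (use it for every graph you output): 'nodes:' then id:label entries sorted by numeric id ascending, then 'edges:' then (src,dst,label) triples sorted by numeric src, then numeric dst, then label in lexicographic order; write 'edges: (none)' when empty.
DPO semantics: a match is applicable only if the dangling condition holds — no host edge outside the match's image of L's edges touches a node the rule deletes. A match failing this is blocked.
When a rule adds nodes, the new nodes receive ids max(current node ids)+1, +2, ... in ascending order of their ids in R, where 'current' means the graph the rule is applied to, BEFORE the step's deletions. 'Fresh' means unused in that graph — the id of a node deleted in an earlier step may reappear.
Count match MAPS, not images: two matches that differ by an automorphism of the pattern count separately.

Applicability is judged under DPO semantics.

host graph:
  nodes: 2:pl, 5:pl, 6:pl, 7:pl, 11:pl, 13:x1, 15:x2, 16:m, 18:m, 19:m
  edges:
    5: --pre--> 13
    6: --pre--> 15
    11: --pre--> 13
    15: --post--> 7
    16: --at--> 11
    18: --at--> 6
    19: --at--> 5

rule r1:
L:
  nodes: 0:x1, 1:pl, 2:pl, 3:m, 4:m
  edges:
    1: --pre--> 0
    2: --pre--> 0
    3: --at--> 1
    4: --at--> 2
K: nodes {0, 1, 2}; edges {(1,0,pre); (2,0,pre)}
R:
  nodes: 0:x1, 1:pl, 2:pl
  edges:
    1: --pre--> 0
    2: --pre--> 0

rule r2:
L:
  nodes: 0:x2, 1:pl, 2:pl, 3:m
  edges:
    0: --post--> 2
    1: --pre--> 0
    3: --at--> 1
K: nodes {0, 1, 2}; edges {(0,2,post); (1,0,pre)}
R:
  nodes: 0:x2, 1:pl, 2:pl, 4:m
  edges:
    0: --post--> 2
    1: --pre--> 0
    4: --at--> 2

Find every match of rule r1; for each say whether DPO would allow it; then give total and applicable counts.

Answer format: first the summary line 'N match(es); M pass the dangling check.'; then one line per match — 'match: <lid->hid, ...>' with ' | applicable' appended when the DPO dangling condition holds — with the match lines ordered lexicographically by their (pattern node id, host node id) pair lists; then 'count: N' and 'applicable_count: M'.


2 match(es); 2 pass the dangling check.
match: 0->13, 1->5, 2->11, 3->19, 4->16 | applicable
match: 0->13, 1->11, 2->5, 3->16, 4->19 | applicable
count: 2
applicable_count: 2


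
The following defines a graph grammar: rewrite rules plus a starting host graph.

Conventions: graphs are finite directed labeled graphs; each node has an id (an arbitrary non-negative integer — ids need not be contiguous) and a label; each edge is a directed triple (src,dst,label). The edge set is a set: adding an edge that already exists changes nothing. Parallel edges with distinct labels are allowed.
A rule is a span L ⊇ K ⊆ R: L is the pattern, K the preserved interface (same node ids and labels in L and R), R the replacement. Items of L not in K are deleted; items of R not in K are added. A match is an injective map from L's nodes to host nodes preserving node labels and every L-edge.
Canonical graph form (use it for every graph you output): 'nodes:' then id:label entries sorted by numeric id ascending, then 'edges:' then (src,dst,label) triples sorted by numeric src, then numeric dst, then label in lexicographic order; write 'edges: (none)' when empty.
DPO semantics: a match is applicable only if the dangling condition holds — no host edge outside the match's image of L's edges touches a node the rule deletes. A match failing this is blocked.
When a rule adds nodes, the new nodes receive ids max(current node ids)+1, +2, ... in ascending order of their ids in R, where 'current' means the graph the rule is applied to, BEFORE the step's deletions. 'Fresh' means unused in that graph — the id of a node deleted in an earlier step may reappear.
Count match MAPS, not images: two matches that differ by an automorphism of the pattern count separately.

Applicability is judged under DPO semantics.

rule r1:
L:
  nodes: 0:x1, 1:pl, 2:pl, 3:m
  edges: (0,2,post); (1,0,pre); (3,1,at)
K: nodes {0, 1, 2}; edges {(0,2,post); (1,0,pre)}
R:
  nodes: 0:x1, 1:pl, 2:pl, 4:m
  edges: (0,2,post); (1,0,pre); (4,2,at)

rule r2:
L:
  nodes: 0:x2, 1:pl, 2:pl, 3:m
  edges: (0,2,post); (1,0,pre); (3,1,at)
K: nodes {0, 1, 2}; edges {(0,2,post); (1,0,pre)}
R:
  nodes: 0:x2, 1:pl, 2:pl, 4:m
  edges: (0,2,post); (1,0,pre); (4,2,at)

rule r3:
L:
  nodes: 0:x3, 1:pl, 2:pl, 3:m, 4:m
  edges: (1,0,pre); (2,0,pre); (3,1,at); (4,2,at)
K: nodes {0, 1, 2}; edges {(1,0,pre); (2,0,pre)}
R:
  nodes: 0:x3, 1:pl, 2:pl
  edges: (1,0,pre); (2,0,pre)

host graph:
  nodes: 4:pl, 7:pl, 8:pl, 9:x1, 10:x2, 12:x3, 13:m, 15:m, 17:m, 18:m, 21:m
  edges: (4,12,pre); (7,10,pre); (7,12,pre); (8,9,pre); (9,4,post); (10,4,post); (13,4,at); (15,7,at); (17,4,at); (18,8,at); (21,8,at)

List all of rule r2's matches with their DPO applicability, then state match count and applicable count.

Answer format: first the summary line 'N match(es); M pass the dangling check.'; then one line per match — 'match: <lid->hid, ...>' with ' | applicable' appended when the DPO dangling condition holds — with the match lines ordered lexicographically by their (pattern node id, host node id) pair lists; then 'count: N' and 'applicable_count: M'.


1 match(es); 1 pass the dangling check.
match: 0->10, 1->7, 2->4, 3->15 | applicable
count: 1
applicable_count: 1


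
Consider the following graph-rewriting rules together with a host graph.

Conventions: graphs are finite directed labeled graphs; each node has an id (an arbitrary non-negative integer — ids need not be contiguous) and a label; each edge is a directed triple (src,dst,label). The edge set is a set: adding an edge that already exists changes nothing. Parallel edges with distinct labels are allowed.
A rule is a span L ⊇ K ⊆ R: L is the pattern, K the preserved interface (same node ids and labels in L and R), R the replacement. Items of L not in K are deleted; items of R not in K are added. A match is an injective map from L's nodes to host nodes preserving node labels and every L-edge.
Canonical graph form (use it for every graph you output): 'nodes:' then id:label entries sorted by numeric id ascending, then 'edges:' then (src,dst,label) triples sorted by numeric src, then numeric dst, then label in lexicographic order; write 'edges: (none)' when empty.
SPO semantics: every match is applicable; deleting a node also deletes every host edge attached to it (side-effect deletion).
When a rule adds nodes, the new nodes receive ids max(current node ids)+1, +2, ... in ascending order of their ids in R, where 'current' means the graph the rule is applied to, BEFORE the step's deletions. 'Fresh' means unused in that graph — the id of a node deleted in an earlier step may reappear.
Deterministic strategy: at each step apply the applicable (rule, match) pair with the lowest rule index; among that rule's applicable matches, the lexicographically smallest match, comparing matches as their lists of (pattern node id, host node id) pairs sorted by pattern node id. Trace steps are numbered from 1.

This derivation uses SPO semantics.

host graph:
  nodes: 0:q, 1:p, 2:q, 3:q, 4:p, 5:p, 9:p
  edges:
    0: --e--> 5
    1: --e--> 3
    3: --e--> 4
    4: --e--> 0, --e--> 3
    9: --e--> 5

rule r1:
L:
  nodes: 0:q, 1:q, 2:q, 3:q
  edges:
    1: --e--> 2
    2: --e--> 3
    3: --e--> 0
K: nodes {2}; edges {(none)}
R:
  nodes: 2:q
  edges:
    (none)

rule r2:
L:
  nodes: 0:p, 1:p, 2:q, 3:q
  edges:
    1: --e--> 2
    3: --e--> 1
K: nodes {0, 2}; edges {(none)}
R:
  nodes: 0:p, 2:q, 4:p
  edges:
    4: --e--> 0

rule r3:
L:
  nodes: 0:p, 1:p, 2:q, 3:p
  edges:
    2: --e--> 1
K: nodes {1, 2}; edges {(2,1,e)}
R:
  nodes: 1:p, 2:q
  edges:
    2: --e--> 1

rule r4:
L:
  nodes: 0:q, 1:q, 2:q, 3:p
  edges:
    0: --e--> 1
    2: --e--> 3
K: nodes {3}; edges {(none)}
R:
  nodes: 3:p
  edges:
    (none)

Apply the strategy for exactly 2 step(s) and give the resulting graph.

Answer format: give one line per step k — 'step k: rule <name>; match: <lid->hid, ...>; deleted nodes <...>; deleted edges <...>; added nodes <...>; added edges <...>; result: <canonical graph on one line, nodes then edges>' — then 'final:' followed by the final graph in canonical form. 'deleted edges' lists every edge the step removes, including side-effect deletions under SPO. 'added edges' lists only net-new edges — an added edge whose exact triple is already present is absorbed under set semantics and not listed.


step 1: rule r2; match: 0->1, 1->4, 2->0, 3->3; deleted nodes 3, 4; deleted edges (1,3,e); (3,4,e); (4,0,e); (4,3,e); added nodes 10; added edges (10,1,e); result: nodes: 0:q, 1:p, 2:q, 5:p, 9:p, 10:p edges: (0,5,e); (9,5,e); (10,1,e)
step 2: rule r3; match: 0->1, 1->5, 2->0, 3->9; deleted nodes 1, 9; deleted edges (9,5,e); (10,1,e); added nodes (none); added edges (none); result: nodes: 0:q, 2:q, 5:p, 10:p edges: (0,5,e)
final:
nodes: 0:q, 2:q, 5:p, 10:p
edges: (0,5,e)


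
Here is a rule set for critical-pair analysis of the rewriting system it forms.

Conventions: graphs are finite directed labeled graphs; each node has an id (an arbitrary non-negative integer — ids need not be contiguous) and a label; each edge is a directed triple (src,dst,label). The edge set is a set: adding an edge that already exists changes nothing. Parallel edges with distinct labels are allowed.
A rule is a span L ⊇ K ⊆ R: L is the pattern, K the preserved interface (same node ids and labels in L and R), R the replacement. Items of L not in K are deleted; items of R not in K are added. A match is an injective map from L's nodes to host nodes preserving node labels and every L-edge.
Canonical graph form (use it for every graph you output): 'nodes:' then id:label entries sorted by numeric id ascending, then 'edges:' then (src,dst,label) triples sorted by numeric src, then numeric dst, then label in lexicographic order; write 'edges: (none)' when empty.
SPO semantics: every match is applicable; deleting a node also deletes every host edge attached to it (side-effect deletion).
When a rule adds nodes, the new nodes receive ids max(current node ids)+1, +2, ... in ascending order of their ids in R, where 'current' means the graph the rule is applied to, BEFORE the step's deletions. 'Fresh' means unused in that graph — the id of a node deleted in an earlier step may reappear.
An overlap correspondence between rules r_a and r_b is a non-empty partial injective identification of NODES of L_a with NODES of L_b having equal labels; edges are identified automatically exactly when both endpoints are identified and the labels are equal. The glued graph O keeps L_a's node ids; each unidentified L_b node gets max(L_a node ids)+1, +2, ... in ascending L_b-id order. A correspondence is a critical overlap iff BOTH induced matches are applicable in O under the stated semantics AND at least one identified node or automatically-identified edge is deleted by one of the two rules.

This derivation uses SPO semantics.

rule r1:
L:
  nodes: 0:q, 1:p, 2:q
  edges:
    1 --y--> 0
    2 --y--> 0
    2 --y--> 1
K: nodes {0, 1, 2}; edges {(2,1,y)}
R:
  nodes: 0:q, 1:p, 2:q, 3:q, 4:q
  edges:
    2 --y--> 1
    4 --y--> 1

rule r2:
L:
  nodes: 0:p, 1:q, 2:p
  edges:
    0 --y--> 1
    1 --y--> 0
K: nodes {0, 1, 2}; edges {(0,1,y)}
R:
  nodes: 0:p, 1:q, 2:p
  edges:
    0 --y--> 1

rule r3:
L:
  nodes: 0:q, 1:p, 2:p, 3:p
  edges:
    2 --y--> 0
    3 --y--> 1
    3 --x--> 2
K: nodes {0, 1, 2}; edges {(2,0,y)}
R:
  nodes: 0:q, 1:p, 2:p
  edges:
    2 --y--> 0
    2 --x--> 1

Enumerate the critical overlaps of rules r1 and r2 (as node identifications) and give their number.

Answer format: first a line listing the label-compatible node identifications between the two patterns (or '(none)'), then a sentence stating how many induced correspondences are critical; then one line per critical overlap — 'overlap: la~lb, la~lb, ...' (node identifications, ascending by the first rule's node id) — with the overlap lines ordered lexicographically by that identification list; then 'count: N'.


label-compatible node identifications between L(r1) and L(r2): 0~1, 1~0, 1~2, 2~1
2 of the induced correspondences are critical overlaps of r1 and r2.
overlap: 0~1, 1~0
overlap: 1~0, 2~1
count: 2


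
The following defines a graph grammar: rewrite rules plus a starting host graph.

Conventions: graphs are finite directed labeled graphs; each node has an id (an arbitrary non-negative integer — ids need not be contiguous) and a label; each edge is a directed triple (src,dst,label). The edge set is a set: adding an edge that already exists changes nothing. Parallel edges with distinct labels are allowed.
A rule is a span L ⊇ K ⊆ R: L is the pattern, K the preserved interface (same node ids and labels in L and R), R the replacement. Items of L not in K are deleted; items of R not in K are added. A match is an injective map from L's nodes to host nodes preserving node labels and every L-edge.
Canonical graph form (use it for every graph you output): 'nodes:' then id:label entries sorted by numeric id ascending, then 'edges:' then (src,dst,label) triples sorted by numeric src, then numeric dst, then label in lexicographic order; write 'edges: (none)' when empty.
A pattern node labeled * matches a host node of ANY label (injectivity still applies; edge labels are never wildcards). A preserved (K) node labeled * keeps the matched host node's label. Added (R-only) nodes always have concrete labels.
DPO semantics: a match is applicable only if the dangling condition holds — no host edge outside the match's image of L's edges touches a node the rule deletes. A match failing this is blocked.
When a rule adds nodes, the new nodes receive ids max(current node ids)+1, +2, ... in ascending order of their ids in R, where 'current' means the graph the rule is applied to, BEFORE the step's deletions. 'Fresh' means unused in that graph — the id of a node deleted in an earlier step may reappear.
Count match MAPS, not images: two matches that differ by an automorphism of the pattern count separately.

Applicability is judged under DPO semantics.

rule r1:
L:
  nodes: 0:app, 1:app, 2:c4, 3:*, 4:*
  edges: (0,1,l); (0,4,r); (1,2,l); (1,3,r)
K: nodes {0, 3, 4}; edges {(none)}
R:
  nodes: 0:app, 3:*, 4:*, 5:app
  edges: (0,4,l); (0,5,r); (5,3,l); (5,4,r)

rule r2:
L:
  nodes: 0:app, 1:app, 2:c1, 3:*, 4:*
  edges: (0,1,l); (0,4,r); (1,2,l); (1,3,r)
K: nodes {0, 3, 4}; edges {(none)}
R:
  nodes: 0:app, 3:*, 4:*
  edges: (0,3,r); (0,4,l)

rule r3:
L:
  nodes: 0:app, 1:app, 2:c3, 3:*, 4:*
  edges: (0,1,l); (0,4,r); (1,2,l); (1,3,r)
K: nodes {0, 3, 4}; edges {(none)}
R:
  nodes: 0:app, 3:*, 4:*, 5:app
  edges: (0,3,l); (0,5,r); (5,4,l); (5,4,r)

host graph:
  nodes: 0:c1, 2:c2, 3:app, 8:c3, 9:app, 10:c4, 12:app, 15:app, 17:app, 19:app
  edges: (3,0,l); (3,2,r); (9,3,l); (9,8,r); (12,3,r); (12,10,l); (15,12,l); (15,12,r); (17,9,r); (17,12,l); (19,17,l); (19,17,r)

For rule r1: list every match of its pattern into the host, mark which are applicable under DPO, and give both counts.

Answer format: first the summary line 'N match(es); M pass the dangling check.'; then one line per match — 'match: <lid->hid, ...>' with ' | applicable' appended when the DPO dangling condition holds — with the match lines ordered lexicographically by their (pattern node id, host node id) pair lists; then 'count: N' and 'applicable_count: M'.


1 match(es); 0 pass the dangling check.
match: 0->17, 1->12, 2->10, 3->3, 4->9
count: 1
applicable_count: 0


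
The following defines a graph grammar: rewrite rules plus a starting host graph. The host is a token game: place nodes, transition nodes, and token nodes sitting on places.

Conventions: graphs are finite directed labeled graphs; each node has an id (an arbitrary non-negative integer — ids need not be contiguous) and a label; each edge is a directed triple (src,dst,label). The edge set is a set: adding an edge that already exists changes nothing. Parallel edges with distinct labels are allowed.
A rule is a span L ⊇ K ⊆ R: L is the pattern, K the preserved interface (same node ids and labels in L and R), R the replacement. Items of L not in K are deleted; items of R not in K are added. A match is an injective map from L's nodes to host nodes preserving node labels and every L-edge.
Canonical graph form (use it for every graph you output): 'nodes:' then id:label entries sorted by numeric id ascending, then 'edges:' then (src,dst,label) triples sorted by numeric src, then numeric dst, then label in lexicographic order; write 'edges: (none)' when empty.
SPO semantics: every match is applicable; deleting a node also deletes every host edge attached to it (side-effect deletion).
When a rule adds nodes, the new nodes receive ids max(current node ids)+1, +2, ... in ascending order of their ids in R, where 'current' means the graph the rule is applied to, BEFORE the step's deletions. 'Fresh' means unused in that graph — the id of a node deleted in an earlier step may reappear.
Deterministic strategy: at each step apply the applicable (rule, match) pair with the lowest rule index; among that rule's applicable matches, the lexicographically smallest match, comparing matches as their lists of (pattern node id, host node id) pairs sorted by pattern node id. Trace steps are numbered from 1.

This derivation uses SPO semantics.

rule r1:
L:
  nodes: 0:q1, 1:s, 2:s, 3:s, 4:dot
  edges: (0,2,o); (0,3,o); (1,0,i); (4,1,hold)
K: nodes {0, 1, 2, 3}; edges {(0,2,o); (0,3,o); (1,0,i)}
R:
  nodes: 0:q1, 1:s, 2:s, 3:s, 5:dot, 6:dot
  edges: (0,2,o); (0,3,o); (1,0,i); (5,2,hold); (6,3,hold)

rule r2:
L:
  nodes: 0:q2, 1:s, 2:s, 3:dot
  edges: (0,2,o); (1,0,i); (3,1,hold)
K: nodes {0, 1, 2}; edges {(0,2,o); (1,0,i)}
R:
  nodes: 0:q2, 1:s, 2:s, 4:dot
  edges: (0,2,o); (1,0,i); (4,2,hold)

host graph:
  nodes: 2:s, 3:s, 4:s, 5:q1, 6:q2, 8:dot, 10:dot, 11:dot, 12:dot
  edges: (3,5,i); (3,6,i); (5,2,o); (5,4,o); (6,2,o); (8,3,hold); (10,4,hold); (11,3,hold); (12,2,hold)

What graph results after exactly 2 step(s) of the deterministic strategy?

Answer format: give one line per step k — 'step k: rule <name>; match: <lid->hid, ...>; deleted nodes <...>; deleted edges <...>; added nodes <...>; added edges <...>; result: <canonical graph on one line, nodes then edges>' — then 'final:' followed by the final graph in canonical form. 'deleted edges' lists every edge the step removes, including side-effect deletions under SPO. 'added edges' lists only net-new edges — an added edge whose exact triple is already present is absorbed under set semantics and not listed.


step 1: rule r1; match: 0->5, 1->3, 2->2, 3->4, 4->8; deleted nodes 8; deleted edges (8,3,hold); added nodes 13, 14; added edges (13,2,hold); (14,4,hold); result: nodes: 2:s, 3:s, 4:s, 5:q1, 6:q2, 10:dot, 11:dot, 12:dot, 13:dot, 14:dot edges: (3,5,i); (3,6,i); (5,2,o); (5,4,o); (6,2,o); (10,4,hold); (11,3,hold); (12,2,hold); (13,2,hold); (14,4,hold)
step 2: rule r1; match: 0->5, 1->3, 2->2, 3->4, 4->11; deleted nodes 11; deleted edges (11,3,hold); added nodes 15, 16; added edges (15,2,hold); (16,4,hold); result: nodes: 2:s, 3:s, 4:s, 5:q1, 6:q2, 10:dot, 12:dot, 13:dot, 14:dot, 15:dot, 16:dot edges: (3,5,i); (3,6,i); (5,2,o); (5,4,o); (6,2,o); (10,4,hold); (12,2,hold); (13,2,hold); (14,4,hold); (15,2,hold); (16,4,hold)
final:
nodes: 2:s, 3:s, 4:s, 5:q1, 6:q2, 10:dot, 12:dot, 13:dot, 14:dot, 15:dot, 16:dot
edges: (3,5,i); (3,6,i); (5,2,o); (5,4,o); (6,2,o); (10,4,hold); (12,2,hold); (13,2,hold); (14,4,hold); (15,2,hold); (16,4,hold)


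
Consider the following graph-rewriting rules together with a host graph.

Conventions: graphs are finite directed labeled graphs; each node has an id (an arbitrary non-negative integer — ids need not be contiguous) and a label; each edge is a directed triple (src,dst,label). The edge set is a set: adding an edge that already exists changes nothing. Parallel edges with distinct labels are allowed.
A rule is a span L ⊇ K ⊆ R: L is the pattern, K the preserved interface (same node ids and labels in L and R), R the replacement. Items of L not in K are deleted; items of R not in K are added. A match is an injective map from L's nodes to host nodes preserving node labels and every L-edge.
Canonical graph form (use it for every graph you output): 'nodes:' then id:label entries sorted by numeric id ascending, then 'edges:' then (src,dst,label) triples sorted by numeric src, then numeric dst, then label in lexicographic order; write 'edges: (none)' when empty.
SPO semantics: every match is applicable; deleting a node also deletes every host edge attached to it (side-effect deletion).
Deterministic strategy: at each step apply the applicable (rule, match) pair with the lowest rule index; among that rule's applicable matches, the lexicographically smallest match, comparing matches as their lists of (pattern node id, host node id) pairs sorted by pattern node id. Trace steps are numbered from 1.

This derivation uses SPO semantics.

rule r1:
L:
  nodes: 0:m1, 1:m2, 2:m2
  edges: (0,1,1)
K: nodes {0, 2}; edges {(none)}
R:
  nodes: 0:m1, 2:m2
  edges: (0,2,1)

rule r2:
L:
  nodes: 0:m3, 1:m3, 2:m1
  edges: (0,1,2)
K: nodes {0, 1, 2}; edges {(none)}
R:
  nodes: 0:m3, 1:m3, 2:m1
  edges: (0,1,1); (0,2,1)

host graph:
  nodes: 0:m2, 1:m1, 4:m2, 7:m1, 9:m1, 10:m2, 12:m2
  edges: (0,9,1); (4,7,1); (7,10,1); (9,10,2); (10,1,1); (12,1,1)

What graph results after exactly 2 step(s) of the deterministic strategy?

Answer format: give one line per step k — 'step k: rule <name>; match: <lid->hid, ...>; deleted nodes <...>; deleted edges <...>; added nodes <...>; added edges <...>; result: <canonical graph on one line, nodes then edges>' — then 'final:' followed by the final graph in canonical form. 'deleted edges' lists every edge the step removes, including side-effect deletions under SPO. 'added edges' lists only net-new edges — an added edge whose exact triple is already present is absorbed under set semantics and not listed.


step 1: rule r1; match: 0->7, 1->10, 2->0; deleted nodes 10; deleted edges (7,10,1); (9,10,2); (10,1,1); added nodes (none); added edges (7,0,1); result: nodes: 0:m2, 1:m1, 4:m2, 7:m1, 9:m1, 12:m2 edges: (0,9,1); (4,7,1); (7,0,1); (12,1,1)
step 2: rule r1; match: 0->7, 1->0, 2->4; deleted nodes 0; deleted edges (0,9,1); (7,0,1); added nodes (none); added edges (7,4,1); result: nodes: 1:m1, 4:m2, 7:m1, 9:m1, 12:m2 edges: (4,7,1); (7,4,1); (12,1,1)
final:
nodes: 1:m1, 4:m2, 7:m1, 9:m1, 12:m2
edges: (4,7,1); (7,4,1); (12,1,1)


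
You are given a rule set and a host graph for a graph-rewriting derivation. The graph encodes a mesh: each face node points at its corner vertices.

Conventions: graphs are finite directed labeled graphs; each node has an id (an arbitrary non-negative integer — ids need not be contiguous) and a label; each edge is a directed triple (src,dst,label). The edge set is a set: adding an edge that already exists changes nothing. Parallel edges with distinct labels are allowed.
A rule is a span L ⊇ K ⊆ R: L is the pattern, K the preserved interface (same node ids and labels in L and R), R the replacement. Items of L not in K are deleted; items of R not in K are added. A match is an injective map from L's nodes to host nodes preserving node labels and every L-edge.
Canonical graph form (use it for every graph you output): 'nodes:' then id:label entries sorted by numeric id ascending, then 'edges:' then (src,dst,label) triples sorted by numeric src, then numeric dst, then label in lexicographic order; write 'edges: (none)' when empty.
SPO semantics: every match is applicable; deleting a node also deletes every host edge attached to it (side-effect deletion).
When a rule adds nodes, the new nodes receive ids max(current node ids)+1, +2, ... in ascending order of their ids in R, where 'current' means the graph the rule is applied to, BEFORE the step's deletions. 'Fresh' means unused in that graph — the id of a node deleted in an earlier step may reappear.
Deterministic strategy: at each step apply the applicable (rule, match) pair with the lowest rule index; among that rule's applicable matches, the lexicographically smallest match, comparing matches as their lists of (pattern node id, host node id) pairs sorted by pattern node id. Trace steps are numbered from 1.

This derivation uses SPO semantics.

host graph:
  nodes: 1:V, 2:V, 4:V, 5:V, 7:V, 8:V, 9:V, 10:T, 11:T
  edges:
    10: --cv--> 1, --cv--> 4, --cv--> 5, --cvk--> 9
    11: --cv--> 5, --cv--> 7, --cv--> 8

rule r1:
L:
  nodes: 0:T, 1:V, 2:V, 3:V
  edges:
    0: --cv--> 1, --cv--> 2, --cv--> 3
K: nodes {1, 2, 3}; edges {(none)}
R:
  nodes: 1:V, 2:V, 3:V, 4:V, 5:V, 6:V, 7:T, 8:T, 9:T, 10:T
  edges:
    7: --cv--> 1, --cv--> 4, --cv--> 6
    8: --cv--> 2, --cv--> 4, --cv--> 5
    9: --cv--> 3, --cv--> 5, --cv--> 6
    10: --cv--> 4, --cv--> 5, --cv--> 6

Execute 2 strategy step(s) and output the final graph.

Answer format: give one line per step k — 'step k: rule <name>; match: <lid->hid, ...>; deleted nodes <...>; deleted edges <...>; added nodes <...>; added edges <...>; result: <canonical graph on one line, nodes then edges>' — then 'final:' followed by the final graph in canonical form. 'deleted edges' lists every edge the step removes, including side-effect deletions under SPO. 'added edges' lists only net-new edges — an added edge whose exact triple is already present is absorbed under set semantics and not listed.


step 1: rule r1; match: 0->10, 1->1, 2->4, 3->5; deleted nodes 10; deleted edges (10,1,cv); (10,4,cv); (10,5,cv); (10,9,cvk); added nodes 12, 13, 14, 15, 16, 17, 18; added edges (15,1,cv); (15,12,cv); (15,14,cv); (16,4,cv); (16,12,cv); (16,13,cv); (17,5,cv); (17,13,cv); (17,14,cv); (18,12,cv); (18,13,cv); (18,14,cv); result: nodes: 1:V, 2:V, 4:V, 5:V, 7:V, 8:V, 9:V, 11:T, 12:V, 13:V, 14:V, 15:T, 16:T, 17:T, 18:T edges: (11,5,cv); (11,7,cv); (11,8,cv); (15,1,cv); (15,12,cv); (15,14,cv); (16,4,cv); (16,12,cv); (16,13,cv); (17,5,cv); (17,13,cv); (17,14,cv); (18,12,cv); (18,13,cv); (18,14,cv)
step 2: rule r1; match: 0->11, 1->5, 2->7, 3->8; deleted nodes 11; deleted edges (11,5,cv); (11,7,cv); (11,8,cv); added nodes 19, 20, 21, 22, 23, 24, 25; added edges (22,5,cv); (22,19,cv); (22,21,cv); (23,7,cv); (23,19,cv); (23,20,cv); (24,8,cv); (24,20,cv); (24,21,cv); (25,19,cv); (25,20,cv); (25,21,cv); result: nodes: 1:V, 2:V, 4:V, 5:V, 7:V, 8:V, 9:V, 12:V, 13:V, 14:V, 15:T, 16:T, 17:T, 18:T, 19:V, 20:V, 21:V, 22:T, 23:T, 24:T, 25:T edges: (15,1,cv); (15,12,cv); (15,14,cv); (16,4,cv); (16,12,cv); (16,13,cv); (17,5,cv); (17,13,cv); (17,14,cv); (18,12,cv); (18,13,cv); (18,14,cv); (22,5,cv); (22,19,cv); (22,21,cv); (23,7,cv); (23,19,cv); (23,20,cv); (24,8,cv); (24,20,cv); (24,21,cv); (25,19,cv); (25,20,cv); (25,21,cv)
final:
nodes: 1:V, 2:V, 4:V, 5:V, 7:V, 8:V, 9:V, 12:V, 13:V, 14:V, 15:T, 16:T, 17:T, 18:T, 19:V, 20:V, 21:V, 22:T, 23:T, 24:T, 25:T
edges: (15,1,cv); (15,12,cv); (15,14,cv); (16,4,cv); (16,12,cv); (16,13,cv); (17,5,cv); (17,13,cv); (17,14,cv); (18,12,cv); (18,13,cv); (18,14,cv); (22,5,cv); (22,19,cv); (22,21,cv); (23,7,cv); (23,19,cv); (23,20,cv); (24,8,cv); (24,20,cv); (24,21,cv); (25,19,cv); (25,20,cv); (25,21,cv)


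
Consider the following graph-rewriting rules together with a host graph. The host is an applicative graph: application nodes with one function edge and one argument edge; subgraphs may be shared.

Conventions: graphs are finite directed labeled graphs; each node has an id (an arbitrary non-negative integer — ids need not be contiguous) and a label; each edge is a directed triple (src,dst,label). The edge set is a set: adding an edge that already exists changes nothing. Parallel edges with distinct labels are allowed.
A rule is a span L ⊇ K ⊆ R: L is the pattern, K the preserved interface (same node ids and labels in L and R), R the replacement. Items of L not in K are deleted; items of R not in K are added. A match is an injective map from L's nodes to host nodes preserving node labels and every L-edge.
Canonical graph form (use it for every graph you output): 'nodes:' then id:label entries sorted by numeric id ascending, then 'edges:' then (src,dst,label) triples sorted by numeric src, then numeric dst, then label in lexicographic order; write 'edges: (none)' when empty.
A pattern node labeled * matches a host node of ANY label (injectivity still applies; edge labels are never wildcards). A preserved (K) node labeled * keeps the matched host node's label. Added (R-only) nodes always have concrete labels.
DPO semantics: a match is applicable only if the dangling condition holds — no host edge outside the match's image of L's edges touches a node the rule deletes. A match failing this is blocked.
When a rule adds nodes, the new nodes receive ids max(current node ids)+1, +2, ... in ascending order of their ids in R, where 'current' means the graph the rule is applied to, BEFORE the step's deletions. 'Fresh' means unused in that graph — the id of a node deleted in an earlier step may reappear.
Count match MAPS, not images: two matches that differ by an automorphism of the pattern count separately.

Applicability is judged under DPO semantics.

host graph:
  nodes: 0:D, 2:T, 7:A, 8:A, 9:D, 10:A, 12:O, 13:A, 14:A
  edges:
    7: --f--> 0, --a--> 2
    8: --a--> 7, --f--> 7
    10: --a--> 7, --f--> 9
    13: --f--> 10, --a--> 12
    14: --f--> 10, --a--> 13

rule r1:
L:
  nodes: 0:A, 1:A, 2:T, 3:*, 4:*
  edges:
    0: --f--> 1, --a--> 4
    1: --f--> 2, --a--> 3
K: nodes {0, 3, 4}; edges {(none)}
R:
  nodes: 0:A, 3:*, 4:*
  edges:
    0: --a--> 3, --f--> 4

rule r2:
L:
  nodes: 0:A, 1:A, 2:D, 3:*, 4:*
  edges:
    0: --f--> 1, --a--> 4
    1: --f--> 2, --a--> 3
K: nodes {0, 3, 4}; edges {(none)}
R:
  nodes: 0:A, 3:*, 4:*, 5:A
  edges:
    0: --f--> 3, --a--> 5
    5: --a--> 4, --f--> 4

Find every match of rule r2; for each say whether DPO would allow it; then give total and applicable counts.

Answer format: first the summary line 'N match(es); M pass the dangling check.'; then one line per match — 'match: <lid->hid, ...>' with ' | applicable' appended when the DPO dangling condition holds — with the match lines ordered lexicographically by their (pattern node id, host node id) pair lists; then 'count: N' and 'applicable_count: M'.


2 match(es); 0 pass the dangling check.
match: 0->13, 1->10, 2->9, 3->7, 4->12
match: 0->14, 1->10, 2->9, 3->7, 4->13
count: 2
applicable_count: 0


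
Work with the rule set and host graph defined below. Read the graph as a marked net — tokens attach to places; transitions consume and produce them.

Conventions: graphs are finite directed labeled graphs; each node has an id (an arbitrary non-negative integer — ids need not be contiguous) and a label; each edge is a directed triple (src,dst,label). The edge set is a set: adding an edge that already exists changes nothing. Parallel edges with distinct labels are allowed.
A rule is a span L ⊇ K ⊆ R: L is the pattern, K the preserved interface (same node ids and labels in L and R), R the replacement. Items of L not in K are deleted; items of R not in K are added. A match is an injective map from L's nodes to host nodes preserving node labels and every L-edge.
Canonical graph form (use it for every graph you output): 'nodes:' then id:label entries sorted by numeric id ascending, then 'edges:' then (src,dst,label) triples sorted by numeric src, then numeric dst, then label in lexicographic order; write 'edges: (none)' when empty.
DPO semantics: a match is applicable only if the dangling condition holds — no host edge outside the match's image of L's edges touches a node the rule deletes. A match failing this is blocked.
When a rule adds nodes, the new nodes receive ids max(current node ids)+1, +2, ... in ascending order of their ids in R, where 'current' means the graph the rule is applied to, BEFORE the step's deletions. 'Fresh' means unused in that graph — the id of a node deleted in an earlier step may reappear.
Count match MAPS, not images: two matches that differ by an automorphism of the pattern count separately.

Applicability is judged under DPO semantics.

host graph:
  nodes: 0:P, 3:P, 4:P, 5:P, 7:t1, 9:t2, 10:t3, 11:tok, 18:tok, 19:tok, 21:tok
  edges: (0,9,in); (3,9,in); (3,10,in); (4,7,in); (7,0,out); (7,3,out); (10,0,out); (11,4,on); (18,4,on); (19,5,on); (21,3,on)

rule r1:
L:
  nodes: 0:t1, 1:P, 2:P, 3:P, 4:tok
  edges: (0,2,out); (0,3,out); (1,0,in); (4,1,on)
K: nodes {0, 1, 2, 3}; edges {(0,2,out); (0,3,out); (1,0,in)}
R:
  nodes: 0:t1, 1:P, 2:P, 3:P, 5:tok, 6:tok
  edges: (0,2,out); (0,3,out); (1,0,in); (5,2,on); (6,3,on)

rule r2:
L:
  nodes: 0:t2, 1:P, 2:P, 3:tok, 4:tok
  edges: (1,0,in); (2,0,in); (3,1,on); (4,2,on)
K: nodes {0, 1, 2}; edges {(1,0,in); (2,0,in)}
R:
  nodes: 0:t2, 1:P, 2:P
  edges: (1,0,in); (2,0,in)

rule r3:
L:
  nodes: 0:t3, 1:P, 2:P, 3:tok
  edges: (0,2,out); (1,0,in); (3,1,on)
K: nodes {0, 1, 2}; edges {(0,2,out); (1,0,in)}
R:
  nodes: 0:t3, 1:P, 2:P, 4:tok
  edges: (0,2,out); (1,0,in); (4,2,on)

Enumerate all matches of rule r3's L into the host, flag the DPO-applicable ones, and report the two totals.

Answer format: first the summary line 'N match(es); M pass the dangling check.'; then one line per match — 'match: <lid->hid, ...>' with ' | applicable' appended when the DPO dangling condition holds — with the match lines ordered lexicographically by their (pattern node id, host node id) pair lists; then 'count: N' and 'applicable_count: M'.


1 match(es); 1 pass the dangling check.
match: 0->10, 1->3, 2->0, 3->21 | applicable
count: 1
applicable_count: 1


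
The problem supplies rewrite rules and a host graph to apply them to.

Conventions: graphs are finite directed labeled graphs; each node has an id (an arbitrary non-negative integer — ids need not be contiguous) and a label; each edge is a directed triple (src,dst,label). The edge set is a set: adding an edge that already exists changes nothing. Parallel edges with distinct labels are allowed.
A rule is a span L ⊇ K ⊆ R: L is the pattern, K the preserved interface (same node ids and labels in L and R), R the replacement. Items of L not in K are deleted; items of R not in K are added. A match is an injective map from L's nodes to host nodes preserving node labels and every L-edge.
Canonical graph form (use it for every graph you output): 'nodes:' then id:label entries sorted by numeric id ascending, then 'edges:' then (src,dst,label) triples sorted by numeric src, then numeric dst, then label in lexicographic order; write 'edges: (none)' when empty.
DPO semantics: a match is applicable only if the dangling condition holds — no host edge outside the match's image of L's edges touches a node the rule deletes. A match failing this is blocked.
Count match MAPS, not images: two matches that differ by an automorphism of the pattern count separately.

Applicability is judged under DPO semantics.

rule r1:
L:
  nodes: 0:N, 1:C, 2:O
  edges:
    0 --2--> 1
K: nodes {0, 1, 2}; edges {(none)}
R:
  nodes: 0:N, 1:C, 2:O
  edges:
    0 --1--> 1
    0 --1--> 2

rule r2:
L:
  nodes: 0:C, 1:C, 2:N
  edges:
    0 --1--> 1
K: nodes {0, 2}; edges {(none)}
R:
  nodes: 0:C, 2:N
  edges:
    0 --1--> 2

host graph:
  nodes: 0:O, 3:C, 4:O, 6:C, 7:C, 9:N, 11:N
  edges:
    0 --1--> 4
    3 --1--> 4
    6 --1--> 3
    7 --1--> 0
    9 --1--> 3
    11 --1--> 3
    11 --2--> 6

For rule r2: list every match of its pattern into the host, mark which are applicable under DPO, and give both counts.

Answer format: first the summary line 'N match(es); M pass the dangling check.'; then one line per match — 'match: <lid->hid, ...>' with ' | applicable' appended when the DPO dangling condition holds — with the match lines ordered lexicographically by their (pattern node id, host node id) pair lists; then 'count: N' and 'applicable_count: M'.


2 match(es); 0 pass the dangling check.
match: 0->6, 1->3, 2->9
match: 0->6, 1->3, 2->11
count: 2
applicable_count: 0


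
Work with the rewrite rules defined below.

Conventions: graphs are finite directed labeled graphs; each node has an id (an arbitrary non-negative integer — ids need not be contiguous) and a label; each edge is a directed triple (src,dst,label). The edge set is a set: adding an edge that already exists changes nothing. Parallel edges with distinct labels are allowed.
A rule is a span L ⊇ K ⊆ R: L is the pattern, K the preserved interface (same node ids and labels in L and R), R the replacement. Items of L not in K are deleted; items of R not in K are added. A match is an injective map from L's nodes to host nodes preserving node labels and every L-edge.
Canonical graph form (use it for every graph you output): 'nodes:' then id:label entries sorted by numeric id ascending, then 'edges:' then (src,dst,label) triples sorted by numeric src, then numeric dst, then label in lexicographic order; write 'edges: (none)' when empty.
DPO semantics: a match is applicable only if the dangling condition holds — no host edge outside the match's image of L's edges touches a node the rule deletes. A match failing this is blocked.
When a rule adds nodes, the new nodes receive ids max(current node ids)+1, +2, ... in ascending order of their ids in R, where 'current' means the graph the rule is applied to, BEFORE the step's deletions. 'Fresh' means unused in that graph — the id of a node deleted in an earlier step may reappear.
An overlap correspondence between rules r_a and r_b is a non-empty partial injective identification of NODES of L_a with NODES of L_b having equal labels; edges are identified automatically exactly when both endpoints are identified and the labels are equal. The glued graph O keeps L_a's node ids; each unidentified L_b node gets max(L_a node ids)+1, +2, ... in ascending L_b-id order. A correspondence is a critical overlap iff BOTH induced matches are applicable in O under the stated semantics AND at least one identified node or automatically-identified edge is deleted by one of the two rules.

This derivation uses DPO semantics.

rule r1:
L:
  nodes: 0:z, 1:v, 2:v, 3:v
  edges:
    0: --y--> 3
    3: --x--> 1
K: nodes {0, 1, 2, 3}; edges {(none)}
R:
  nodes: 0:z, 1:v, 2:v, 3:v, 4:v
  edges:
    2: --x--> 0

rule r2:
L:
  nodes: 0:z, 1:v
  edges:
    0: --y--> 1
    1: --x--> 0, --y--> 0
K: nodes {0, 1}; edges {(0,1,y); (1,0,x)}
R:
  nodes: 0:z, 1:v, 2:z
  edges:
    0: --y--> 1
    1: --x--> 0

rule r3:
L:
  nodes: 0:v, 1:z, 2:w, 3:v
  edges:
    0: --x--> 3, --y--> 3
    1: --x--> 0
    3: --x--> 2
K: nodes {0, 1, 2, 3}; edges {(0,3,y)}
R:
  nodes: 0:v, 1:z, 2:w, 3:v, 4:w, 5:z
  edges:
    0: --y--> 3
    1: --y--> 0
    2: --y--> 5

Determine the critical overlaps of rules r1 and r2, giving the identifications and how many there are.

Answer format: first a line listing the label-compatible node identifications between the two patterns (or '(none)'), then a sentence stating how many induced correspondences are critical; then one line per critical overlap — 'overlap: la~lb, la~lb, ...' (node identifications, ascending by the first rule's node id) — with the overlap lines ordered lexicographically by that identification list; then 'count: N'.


label-compatible node identifications between L(r1) and L(r2): 0~0, 1~1, 2~1, 3~1
1 of the induced correspondences is a critical overlap of r1 and r2.
overlap: 0~0, 3~1
count: 1
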